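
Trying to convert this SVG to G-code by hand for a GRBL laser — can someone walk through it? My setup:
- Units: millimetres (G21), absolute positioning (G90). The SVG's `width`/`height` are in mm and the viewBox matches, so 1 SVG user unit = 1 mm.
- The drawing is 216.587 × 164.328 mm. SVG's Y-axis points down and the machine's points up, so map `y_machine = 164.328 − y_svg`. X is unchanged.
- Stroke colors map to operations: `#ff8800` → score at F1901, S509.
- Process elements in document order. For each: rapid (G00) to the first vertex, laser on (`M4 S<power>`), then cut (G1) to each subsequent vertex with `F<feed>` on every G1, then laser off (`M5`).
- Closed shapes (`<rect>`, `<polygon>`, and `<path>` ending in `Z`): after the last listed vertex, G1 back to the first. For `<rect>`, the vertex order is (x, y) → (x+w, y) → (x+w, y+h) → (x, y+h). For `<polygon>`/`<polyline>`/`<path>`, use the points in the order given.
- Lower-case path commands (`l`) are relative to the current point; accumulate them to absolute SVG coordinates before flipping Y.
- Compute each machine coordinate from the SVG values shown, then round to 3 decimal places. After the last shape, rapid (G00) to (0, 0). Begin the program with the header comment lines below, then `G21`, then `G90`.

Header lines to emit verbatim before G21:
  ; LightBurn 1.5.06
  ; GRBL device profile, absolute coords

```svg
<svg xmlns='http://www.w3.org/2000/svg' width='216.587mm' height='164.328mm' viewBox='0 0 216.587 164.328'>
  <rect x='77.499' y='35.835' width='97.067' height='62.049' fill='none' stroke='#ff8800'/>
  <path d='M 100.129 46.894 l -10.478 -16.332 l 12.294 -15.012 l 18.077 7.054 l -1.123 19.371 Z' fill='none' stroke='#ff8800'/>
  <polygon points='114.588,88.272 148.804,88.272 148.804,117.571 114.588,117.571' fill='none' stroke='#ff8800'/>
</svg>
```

viewBox `0 0 216.587 164.328` with mm width/height → 1 unit = 1 mm. Flip: y_m = 164.328 − y_svg.

**Shape 1** — `<rect>` rectangle, stroke `#ff8800` → score (S509, F1901). Machine vertices: (77.499,128.493) → (174.566,128.493) → (174.566,66.444) → (77.499,66.444) → (77.499,128.493). Closed: final G1 returns to the first vertex.

**Shape 2** — `<path>` regular polygon, stroke `#ff8800` → score (S509, F1901). Machine vertices: (100.129,117.434) → (89.651,133.766) → (101.945,148.778) → (120.022,141.724) → (118.899,122.353) → (100.129,117.434). Closed: final G1 returns to the first vertex.

**Shape 3** — `<polygon>` rectangle, stroke `#ff8800` → score (S509, F1901). Machine vertices: (114.588,76.056) → (148.804,76.056) → (148.804,46.757) → (114.588,46.757) → (114.588,76.056). Closed: final G1 returns to the first vertex.

; LightBurn 1.5.06
; GRBL device profile, absolute coords
G21
G90
G00 X77.499 Y128.493
M4 S509
G1 X174.566 Y128.493 F1901
G1 X174.566 Y66.444 F1901
G1 X77.499 Y66.444 F1901
G1 X77.499 Y128.493 F1901
M5
G00 X100.129 Y117.434
M4 S509
G1 X89.651 Y133.766 F1901
G1 X101.945 Y148.778 F1901
G1 X120.022 Y141.724 F1901
G1 X118.899 Y122.353 F1901
G1 X100.129 Y117.434 F1901
M5
G00 X114.588 Y76.056
M4 S509
G1 X148.804 Y76.056 F1901
G1 X148.804 Y46.757 F1901
G1 X114.588 Y46.757 F1901
G1 X114.588 Y76.056 F1901
M5
G00 X0.000 Y0.000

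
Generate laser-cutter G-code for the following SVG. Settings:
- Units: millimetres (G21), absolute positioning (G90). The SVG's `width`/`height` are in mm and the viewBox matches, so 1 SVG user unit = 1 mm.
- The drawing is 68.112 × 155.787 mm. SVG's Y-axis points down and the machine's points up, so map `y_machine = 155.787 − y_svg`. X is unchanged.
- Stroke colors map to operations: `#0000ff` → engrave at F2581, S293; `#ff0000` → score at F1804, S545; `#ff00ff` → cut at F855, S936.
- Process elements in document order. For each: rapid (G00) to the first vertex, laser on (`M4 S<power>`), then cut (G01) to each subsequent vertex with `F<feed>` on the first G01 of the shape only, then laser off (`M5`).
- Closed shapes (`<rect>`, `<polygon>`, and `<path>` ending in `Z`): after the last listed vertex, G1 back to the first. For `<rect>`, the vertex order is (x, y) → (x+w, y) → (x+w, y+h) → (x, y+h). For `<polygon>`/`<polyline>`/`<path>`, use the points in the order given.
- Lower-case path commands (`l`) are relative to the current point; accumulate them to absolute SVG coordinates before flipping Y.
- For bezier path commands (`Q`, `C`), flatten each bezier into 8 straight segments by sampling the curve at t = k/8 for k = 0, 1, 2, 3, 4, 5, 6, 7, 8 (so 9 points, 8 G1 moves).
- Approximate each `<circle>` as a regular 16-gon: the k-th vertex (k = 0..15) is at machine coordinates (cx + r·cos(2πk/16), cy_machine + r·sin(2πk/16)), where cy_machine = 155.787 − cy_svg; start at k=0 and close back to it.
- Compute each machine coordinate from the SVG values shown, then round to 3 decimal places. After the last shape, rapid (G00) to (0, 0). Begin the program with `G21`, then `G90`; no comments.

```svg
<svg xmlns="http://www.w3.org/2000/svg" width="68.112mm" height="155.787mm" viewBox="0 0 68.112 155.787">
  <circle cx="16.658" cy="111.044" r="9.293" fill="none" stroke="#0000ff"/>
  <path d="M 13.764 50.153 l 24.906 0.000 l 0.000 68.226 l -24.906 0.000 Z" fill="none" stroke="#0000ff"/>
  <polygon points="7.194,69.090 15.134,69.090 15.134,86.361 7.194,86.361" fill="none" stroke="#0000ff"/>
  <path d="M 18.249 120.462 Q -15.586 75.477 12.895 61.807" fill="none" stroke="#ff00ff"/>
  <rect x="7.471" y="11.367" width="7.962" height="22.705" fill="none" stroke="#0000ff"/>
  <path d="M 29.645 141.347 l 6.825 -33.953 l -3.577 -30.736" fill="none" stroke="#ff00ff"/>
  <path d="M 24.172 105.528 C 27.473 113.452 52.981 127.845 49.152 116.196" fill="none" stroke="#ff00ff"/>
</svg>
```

G21
G90
G00 X25.951 Y44.743
M4 S293
G01 X25.244 Y48.299 F2581
G01 X23.229 Y51.314
G01 X20.214 Y53.329
G01 X16.658 Y54.036
G01 X13.102 Y53.329
G01 X10.087 Y51.314
G01 X8.072 Y48.299
G01 X7.365 Y44.743
G01 X8.072 Y41.187
G01 X10.087 Y38.172
G01 X13.102 Y36.157
G01 X16.658 Y35.450
G01 X20.214 Y36.157
G01 X23.229 Y38.172
G01 X25.244 Y41.187
G01 X25.951 Y44.743
M5
G00 X13.764 Y105.634
M4 S293
G01 X38.670 Y105.634 F2581
G01 X38.670 Y37.408
G01 X13.764 Y37.408
G01 X13.764 Y105.634
M5
G00 X7.194 Y86.697
M4 S293
G01 X15.134 Y86.697 F2581
G01 X15.134 Y69.426
G01 X7.194 Y69.426
G01 X7.194 Y86.697
M5
G00 X18.249 Y35.325
M4 S936
G01 X10.764 Y46.082 F855
G01 X5.226 Y55.860
G01 X1.636 Y64.660
G01 X-0.007 Y72.481
G01 X0.297 Y79.324
G01 X2.549 Y85.188
G01 X6.748 Y90.073
G01 X12.895 Y93.980
M5
G00 X7.471 Y144.420
M4 S293
G01 X15.433 Y144.420 F2581
G01 X15.433 Y121.715
G01 X7.471 Y121.715
G01 X7.471 Y144.420
M5
G00 X29.645 Y14.440
M4 S936
G01 X36.470 Y48.393 F855
G01 X32.893 Y79.129
M5
G00 X24.172 Y50.259
M4 S936
G01 X26.350 Y47.048 F855
G01 X30.006 Y43.611
G01 X34.536 Y40.330
G01 X39.336 Y37.585
G01 X43.801 Y35.758
G01 X47.328 Y35.229
G01 X49.313 Y36.380
G01 X49.152 Y39.591
M5
G00 X0.000 Y0.000

viewBox `0 0 68.112 155.787` with mm width/height → 1 unit = 1 mm. Flip: y_m = 155.787 − y_svg.

**Shape 1** — `<circle>` circle, stroke `#0000ff` → engrave (S293, F2581). Machine vertices: (25.951,44.743) → (25.244,48.299) → (23.229,51.314) → (20.214,53.329) → (16.658,54.036) → (13.102,53.329) → (10.087,51.314) → (8.072,48.299) → (7.365,44.743) → (8.072,41.187) → (10.087,38.172) → (13.102,36.157) → (16.658,35.450) → (20.214,36.157) → (23.229,38.172) → (25.244,41.187) → (25.951,44.743). Closed: final G1 returns to the first vertex.

**Shape 2** — `<path>` rectangle, stroke `#0000ff` → engrave (S293, F2581). Machine vertices: (13.764,105.634) → (38.670,105.634) → (38.670,37.408) → (13.764,37.408) → (13.764,105.634). Closed: final G1 returns to the first vertex.

**Shape 3** — `<polygon>` rectangle, stroke `#0000ff` → engrave (S293, F2581). Machine vertices: (7.194,86.697) → (15.134,86.697) → (15.134,69.426) → (7.194,69.426) → (7.194,86.697). Closed: final G1 returns to the first vertex.

**Shape 4** — `<path>` quadratic bezier, stroke `#ff00ff` → cut (S936, F855). Control points (SVG): P0=(18.249,120.462), P1=(-15.586,75.477), P2=(12.895,61.807); sampled at t=k/8. Machine vertices: (18.249,35.325) → (10.764,46.082) → (5.226,55.860) → (1.636,64.660) → (-0.007,72.481) → (0.297,79.324) → (2.549,85.188) → (6.748,90.073) → (12.895,93.980). Open path.

**Shape 5** — `<rect>` rectangle, stroke `#0000ff` → engrave (S293, F2581). Machine vertices: (7.471,144.420) → (15.433,144.420) → (15.433,121.715) → (7.471,121.715) → (7.471,144.420). Closed: final G1 returns to the first vertex.

**Shape 6** — `<path>` open polyline, stroke `#ff00ff` → cut (S936, F855). Machine vertices: (29.645,14.440) → (36.470,48.393) → (32.893,79.129). Open path.

**Shape 7** — `<path>` cubic bezier, stroke `#ff00ff` → cut (S936, F855). Control points (SVG): P0=(24.172,105.528), P1=(27.473,113.452), P2=(52.981,127.845), P3=(49.152,116.196); sampled at t=k/8. Machine vertices: (24.172,50.259) → (26.350,47.048) → (30.006,43.611) → (34.536,40.330) → (39.336,37.585) → (43.801,35.758) → (47.328,35.229) → (49.313,36.380) → (49.152,39.591). Open path.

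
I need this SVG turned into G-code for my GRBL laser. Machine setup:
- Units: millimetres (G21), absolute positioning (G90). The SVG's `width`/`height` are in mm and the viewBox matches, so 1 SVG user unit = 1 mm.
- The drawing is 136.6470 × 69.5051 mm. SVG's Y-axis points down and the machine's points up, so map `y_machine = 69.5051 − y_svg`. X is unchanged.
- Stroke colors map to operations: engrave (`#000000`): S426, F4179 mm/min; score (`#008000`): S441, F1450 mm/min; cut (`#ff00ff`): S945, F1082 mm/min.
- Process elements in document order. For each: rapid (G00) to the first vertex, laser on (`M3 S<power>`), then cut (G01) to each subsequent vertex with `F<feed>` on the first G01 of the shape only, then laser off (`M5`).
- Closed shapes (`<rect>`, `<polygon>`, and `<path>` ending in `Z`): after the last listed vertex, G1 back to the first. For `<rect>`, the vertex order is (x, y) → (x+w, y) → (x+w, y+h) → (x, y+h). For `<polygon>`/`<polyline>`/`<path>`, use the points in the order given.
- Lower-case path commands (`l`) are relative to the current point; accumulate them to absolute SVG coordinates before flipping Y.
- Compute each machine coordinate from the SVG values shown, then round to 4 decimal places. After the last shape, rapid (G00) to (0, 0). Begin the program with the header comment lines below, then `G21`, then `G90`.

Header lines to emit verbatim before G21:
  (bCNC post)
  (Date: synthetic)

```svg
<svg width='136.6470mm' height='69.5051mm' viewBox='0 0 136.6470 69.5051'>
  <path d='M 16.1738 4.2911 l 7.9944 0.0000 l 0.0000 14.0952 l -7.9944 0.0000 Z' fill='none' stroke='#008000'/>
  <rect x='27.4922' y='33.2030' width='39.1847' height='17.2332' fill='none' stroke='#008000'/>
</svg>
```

1 u = 1 mm; y_m = 69.5051 − y.

[1] `<path>` rectangle, #008000→score S441 F1450: (16.1738,65.2140) → (24.1682,65.2140) → (24.1682,51.1188) → (16.1738,51.1188) → (16.1738,65.2140) (closed)

[2] `<rect>` rectangle, #008000→score S441 F1450: (27.4922,36.3021) → (66.6769,36.3021) → (66.6769,19.0689) → (27.4922,19.0689) → (27.4922,36.3021) (closed)

(bCNC post)
(Date: synthetic)
G21
G90
G00 X16.1738 Y65.2140
M3 S441
G01 X24.1682 Y65.2140 F1450
G01 X24.1682 Y51.1188
G01 X16.1738 Y51.1188
G01 X16.1738 Y65.2140
M5
G00 X27.4922 Y36.3021
M3 S441
G01 X66.6769 Y36.3021 F1450
G01 X66.6769 Y19.0689
G01 X27.4922 Y19.0689
G01 X27.4922 Y36.3021
M5
G00 X0.0000 Y0.0000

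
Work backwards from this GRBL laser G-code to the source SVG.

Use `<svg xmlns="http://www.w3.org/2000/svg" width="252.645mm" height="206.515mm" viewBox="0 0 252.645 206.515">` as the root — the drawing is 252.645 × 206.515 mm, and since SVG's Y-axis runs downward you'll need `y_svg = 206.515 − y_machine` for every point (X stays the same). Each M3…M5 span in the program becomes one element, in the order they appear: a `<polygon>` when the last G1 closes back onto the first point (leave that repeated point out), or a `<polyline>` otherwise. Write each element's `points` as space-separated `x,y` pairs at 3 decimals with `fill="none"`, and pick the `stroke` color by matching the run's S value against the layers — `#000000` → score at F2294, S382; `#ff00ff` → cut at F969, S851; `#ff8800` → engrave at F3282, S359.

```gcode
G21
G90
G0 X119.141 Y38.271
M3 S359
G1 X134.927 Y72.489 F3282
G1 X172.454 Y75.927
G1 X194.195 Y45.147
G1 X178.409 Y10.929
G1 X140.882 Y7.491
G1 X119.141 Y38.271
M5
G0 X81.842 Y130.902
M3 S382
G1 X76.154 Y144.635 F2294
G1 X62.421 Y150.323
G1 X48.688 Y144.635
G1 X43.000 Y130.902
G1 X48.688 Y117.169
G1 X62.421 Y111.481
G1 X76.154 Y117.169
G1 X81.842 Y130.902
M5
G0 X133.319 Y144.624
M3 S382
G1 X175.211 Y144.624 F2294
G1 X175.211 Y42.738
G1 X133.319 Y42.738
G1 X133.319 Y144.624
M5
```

y_svg = 206.515 − y_m.

[1] S359→`#ff8800` (engrave); closed run; points: 119.141,168.244 134.927,134.026 172.454,130.588 194.195,161.368 178.409,195.586 140.882,199.024

[2] S382→`#000000` (score); closed run; points: 81.842,75.613 76.154,61.880 62.421,56.192 48.688,61.880 43.000,75.613 48.688,89.346 62.421,95.034 76.154,89.346

[3] S382→`#000000` (score); closed run; points: 133.319,61.891 175.211,61.891 175.211,163.777 133.319,163.777

<svg xmlns="http://www.w3.org/2000/svg" width="252.645mm" height="206.515mm" viewBox="0 0 252.645 206.515">
  <polygon points="119.141,168.244 134.927,134.026 172.454,130.588 194.195,161.368 178.409,195.586 140.882,199.024" fill="none" stroke="#ff8800"/>
  <polygon points="81.842,75.613 76.154,61.880 62.421,56.192 48.688,61.880 43.000,75.613 48.688,89.346 62.421,95.034 76.154,89.346" fill="none" stroke="#000000"/>
  <polygon points="133.319,61.891 175.211,61.891 175.211,163.777 133.319,163.777" fill="none" stroke="#000000"/>
</svg>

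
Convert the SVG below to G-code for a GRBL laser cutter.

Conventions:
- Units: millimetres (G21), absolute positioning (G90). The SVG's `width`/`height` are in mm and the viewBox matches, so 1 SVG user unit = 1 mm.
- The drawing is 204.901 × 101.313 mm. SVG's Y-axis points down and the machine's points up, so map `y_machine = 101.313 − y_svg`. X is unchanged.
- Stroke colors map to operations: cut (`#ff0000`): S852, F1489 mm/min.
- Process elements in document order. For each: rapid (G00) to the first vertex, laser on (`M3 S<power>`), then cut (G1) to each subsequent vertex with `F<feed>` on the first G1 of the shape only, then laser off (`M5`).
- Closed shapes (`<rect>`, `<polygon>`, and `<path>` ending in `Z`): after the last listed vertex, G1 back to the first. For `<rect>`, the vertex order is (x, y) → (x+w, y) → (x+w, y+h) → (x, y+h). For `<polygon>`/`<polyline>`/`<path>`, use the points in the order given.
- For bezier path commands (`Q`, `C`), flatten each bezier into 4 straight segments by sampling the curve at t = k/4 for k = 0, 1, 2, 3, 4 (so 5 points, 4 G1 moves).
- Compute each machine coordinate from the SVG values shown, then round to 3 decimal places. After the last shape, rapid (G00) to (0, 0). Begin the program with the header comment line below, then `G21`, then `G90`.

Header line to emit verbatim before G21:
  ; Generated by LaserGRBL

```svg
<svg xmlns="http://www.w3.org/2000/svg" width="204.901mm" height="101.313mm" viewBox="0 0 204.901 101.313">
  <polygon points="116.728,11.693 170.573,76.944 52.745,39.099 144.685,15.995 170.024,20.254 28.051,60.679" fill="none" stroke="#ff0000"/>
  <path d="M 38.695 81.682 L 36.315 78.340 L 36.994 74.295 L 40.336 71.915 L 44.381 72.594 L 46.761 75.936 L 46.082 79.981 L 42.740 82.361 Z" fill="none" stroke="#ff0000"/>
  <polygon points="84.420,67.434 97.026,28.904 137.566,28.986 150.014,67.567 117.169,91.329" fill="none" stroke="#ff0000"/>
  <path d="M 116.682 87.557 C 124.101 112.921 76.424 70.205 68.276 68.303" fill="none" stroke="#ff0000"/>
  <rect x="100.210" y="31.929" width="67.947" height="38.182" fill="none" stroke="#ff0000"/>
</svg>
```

Since the viewBox matches the mm dimensions, user units are millimetres directly. The only transform is the Y-flip y_m = 101.313 − y_svg.

Shape 1 is a closed polygon drawn with `<polygon>`. Its stroke #ff0000 means cut at S852, F1489. After flipping Y the toolpath is (116.728,89.620) → (170.573,24.369) → (52.745,62.214) → (144.685,85.318) → (170.024,81.059) → (28.051,40.634) → (116.728,89.620), returning to the start.

Shape 2 is a regular polygon drawn with `<path>`. Its stroke #ff0000 means cut at S852, F1489. After flipping Y the toolpath is (38.695,19.631) → (36.315,22.973) → (36.994,27.018) → (40.336,29.398) → (44.381,28.719) → (46.761,25.377) → (46.082,21.332) → (42.740,18.952) → (38.695,19.631), returning to the start.

Shape 3 is a regular polygon drawn with `<polygon>`. Its stroke #ff0000 means cut at S852, F1489. After flipping Y the toolpath is (84.420,33.879) → (97.026,72.409) → (137.566,72.327) → (150.014,33.746) → (117.169,9.984) → (84.420,33.879), returning to the start.

Shape 4 is a cubic bezier drawn with `<path>`. Its stroke #ff0000 means cut at S852, F1489. After flipping Y the toolpath is (116.682,13.756) → (113.394,5.797) → (98.317,13.158) → (80.320,25.632) → (68.276,33.010).

Shape 5 is a rectangle drawn with `<rect>`. Its stroke #ff0000 means cut at S852, F1489. After flipping Y the toolpath is (100.210,69.384) → (168.157,69.384) → (168.157,31.202) → (100.210,31.202) → (100.210,69.384), returning to the start.

; Generated by LaserGRBL
G21
G90
G00 X116.728 Y89.620
M3 S852
G1 X170.573 Y24.369 F1489
G1 X52.745 Y62.214
G1 X144.685 Y85.318
G1 X170.024 Y81.059
G1 X28.051 Y40.634
G1 X116.728 Y89.620
M5
G00 X38.695 Y19.631
M3 S852
G1 X36.315 Y22.973 F1489
G1 X36.994 Y27.018
G1 X40.336 Y29.398
G1 X44.381 Y28.719
G1 X46.761 Y25.377
G1 X46.082 Y21.332
G1 X42.740 Y18.952
G1 X38.695 Y19.631
M5
G00 X84.420 Y33.879
M3 S852
G1 X97.026 Y72.409 F1489
G1 X137.566 Y72.327
G1 X150.014 Y33.746
G1 X117.169 Y9.984
G1 X84.420 Y33.879
M5
G00 X116.682 Y13.756
M3 S852
G1 X113.394 Y5.797 F1489
G1 X98.317 Y13.158
G1 X80.320 Y25.632
G1 X68.276 Y33.010
M5
G00 X100.210 Y69.384
M3 S852
G1 X168.157 Y69.384 F1489
G1 X168.157 Y31.202
G1 X100.210 Y31.202
G1 X100.210 Y69.384
M5
G00 X0.000 Y0.000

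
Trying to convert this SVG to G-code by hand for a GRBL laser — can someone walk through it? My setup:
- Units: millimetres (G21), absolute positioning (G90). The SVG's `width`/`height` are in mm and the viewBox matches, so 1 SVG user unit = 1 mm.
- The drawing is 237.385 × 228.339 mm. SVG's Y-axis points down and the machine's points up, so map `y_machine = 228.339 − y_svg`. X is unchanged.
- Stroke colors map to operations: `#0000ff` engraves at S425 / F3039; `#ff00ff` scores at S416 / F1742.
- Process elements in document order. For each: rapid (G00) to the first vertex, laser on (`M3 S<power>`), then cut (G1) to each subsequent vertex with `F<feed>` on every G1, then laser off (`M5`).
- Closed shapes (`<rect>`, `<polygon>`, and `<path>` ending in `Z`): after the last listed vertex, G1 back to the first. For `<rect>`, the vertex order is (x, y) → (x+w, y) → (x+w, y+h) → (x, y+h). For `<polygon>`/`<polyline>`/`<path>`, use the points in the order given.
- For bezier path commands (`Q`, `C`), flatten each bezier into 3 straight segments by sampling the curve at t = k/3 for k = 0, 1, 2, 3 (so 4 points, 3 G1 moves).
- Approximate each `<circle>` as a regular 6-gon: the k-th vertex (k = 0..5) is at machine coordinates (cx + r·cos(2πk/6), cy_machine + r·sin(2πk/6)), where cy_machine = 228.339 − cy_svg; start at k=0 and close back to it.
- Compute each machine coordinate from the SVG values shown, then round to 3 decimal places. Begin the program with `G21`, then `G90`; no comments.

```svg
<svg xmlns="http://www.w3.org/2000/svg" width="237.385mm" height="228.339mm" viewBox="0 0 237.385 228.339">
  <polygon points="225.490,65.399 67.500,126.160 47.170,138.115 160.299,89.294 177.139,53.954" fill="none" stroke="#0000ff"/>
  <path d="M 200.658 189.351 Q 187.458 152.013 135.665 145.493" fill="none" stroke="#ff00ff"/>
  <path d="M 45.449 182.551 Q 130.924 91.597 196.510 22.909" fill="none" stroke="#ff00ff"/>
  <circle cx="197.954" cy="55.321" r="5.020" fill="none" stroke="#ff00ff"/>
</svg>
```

1 u = 1 mm; y_m = 228.339 − y.

[1] `<polygon>` closed polygon, #0000ff→engrave S425 F3039: (225.490,162.940) → (67.500,102.179) → (47.170,90.224) → (160.299,139.045) → (177.139,174.385) → (225.490,162.940) (closed)

[2] `<path>` quadratic bezier, #ff00ff→score S416 F1742: (200.658,38.988) → (187.570,60.456) → (165.906,75.075) → (135.665,82.846)

[3] `<path>` quadratic bezier, #ff00ff→score S416 F1742: (45.449,45.788) → (100.222,103.950) → (150.576,157.164) → (196.510,205.430)

[4] `<circle>` circle, #ff00ff→score S416 F1742: (202.974,173.018) → (200.464,177.365) → (195.444,177.365) → (192.934,173.018) → (195.444,168.671) → (200.464,168.671) → (202.974,173.018) (closed)

G21
G90
G00 X225.490 Y162.940
M3 S425
G1 X67.500 Y102.179 F3039
G1 X47.170 Y90.224 F3039
G1 X160.299 Y139.045 F3039
G1 X177.139 Y174.385 F3039
G1 X225.490 Y162.940 F3039
M5
G00 X200.658 Y38.988
M3 S416
G1 X187.570 Y60.456 F1742
G1 X165.906 Y75.075 F1742
G1 X135.665 Y82.846 F1742
M5
G00 X45.449 Y45.788
M3 S416
G1 X100.222 Y103.950 F1742
G1 X150.576 Y157.164 F1742
G1 X196.510 Y205.430 F1742
M5
G00 X202.974 Y173.018
M3 S416
G1 X200.464 Y177.365 F1742
G1 X195.444 Y177.365 F1742
G1 X192.934 Y173.018 F1742
G1 X195.444 Y168.671 F1742
G1 X200.464 Y168.671 F1742
G1 X202.974 Y173.018 F1742
M5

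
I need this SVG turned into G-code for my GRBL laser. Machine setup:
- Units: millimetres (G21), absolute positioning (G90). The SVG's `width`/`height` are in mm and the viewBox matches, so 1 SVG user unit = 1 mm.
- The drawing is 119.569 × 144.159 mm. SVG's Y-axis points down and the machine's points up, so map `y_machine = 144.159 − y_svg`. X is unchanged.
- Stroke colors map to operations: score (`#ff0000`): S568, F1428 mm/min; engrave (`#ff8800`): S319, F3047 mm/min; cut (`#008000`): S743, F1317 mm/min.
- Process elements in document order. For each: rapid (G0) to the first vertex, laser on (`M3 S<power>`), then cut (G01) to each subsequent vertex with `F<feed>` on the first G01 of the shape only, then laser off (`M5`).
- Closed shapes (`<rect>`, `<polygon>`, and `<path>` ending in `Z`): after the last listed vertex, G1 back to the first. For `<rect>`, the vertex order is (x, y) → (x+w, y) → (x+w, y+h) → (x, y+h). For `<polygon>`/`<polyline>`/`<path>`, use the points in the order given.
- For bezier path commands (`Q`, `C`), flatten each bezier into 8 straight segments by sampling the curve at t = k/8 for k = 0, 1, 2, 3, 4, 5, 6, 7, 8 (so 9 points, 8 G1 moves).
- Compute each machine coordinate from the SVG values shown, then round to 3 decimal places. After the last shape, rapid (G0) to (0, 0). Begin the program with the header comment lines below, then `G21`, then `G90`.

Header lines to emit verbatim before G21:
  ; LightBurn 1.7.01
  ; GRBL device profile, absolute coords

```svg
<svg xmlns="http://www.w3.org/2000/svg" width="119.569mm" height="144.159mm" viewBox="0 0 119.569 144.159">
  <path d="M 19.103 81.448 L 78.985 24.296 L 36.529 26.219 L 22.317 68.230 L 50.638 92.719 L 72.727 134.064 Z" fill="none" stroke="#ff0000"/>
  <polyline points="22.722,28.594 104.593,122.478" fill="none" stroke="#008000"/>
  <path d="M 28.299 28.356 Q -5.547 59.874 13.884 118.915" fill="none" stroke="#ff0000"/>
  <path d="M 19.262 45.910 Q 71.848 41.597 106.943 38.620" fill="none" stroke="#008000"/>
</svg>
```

1 u = 1 mm; y_m = 144.159 − y.

[1] `<path>` closed polygon, #ff0000→score S568 F1428: (19.103,62.711) → (78.985,119.863) → (36.529,117.940) → (22.317,75.929) → (50.638,51.440) → (72.727,10.095) → (19.103,62.711) (closed)

[2] `<polyline>` line segment, #008000→cut S743 F1317: (22.722,115.565) → (104.593,21.681)

[3] `<path>` quadratic bezier, #ff0000→score S568 F1428: (28.299,115.803) → (20.670,107.493) → (14.706,98.324) → (10.407,88.294) → (7.772,77.404) → (6.803,65.654) → (7.498,53.044) → (9.859,39.574) → (13.884,25.244)

[4] `<path>` quadratic bezier, #008000→cut S743 F1317: (19.262,98.249) → (32.135,99.306) → (44.462,100.322) → (56.242,101.296) → (67.475,102.228) → (78.162,103.118) → (88.302,103.967) → (97.896,104.774) → (106.943,105.539)

; LightBurn 1.7.01
; GRBL device profile, absolute coords
G21
G90
G0 X19.103 Y62.711
M3 S568
G01 X78.985 Y119.863 F1428
G01 X36.529 Y117.940
G01 X22.317 Y75.929
G01 X50.638 Y51.440
G01 X72.727 Y10.095
G01 X19.103 Y62.711
M5
G0 X22.722 Y115.565
M3 S743
G01 X104.593 Y21.681 F1317
M5
G0 X28.299 Y115.803
M3 S568
G01 X20.670 Y107.493 F1428
G01 X14.706 Y98.324
G01 X10.407 Y88.294
G01 X7.772 Y77.404
G01 X6.803 Y65.654
G01 X7.498 Y53.044
G01 X9.859 Y39.574
G01 X13.884 Y25.244
M5
G0 X19.262 Y98.249
M3 S743
G01 X32.135 Y99.306 F1317
G01 X44.462 Y100.322
G01 X56.242 Y101.296
G01 X67.475 Y102.228
G01 X78.162 Y103.118
G01 X88.302 Y103.967
G01 X97.896 Y104.774
G01 X106.943 Y105.539
M5
G0 X0.000 Y0.000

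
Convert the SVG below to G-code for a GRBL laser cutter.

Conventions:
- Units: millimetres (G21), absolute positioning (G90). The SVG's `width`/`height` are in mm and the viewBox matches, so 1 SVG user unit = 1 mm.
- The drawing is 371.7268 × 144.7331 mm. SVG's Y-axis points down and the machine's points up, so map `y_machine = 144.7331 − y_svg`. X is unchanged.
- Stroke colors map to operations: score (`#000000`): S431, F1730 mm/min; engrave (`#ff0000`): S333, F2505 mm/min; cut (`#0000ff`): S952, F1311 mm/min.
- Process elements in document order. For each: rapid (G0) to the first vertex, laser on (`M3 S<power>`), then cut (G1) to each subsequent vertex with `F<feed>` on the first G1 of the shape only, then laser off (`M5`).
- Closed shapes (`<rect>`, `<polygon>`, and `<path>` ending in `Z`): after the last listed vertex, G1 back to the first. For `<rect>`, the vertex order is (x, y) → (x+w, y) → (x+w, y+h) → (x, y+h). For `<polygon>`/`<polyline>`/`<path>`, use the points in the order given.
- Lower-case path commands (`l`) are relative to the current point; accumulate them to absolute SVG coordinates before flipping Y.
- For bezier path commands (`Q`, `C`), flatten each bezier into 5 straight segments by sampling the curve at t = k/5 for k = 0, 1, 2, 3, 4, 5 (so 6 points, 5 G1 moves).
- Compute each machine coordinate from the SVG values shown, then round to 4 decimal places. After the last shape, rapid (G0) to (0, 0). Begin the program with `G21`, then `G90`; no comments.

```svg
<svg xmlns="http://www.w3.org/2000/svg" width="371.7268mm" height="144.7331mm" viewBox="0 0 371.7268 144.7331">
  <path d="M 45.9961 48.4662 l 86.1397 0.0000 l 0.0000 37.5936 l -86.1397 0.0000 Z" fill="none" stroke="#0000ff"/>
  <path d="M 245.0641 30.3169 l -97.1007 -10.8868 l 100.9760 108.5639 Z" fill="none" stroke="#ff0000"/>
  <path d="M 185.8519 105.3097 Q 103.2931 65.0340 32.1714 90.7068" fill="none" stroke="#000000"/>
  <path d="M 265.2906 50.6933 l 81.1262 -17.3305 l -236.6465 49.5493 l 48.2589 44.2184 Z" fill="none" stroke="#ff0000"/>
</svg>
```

G21
G90
G0 X45.9961 Y96.2669
M3 S952
G1 X132.1358 Y96.2669 F1311
G1 X132.1358 Y58.6733
G1 X45.9961 Y58.6733
G1 X45.9961 Y96.2669
M5
G0 X245.0641 Y114.4162
M3 S333
G1 X147.9634 Y125.3030 F2505
G1 X248.9394 Y16.7391
G1 X245.0641 Y114.4162
M5
G0 X185.8519 Y39.4234
M3 S431
G1 X153.2859 Y52.8957 F1730
G1 X121.6348 Y61.0922
G1 X90.8987 Y64.0128
G1 X61.0776 Y61.6575
G1 X32.1714 Y54.0263
M5
G0 X265.2906 Y94.0398
M3 S333
G1 X346.4168 Y111.3703 F2505
G1 X109.7703 Y61.8210
G1 X158.0292 Y17.6026
G1 X265.2906 Y94.0398
M5
G0 X0.0000 Y0.0000

1 u = 1 mm; y_m = 144.7331 − y.

[1] `<path>` rectangle, #0000ff→cut S952 F1311: (45.9961,96.2669) → (132.1358,96.2669) → (132.1358,58.6733) → (45.9961,58.6733) → (45.9961,96.2669) (closed)

[2] `<path>` closed polygon, #ff0000→engrave S333 F2505: (245.0641,114.4162) → (147.9634,125.3030) → (248.9394,16.7391) → (245.0641,114.4162) (closed)

[3] `<path>` quadratic bezier, #000000→score S431 F1730: (185.8519,39.4234) → (153.2859,52.8957) → (121.6348,61.0922) → (90.8987,64.0128) → (61.0776,61.6575) → (32.1714,54.0263)

[4] `<path>` closed polygon, #ff0000→engrave S333 F2505: (265.2906,94.0398) → (346.4168,111.3703) → (109.7703,61.8210) → (158.0292,17.6026) → (265.2906,94.0398) (closed)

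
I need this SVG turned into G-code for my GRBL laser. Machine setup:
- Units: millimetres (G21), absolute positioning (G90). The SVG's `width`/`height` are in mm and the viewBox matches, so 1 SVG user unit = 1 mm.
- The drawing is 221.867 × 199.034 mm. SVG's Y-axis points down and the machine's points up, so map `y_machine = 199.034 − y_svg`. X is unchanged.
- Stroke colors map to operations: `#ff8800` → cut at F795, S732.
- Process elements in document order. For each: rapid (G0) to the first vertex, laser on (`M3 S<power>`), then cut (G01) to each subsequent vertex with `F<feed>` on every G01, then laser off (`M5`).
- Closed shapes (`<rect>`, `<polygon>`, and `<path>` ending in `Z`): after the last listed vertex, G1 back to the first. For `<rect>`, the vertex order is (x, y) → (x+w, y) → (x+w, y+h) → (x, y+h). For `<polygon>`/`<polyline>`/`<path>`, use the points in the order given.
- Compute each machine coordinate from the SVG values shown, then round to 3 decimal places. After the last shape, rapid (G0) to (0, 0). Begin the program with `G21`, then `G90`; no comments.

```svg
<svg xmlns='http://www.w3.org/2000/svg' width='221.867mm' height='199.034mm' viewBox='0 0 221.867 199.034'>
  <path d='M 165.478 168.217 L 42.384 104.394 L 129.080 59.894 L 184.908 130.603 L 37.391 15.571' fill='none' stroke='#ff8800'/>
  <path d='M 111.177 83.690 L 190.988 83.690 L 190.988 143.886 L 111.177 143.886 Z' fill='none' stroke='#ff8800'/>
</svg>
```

G21
G90
G0 X165.478 Y30.817
M3 S732
G01 X42.384 Y94.640 F795
G01 X129.080 Y139.140 F795
G01 X184.908 Y68.431 F795
G01 X37.391 Y183.463 F795
M5
G0 X111.177 Y115.344
M3 S732
G01 X190.988 Y115.344 F795
G01 X190.988 Y55.148 F795
G01 X111.177 Y55.148 F795
G01 X111.177 Y115.344 F795
M5
G0 X0.000 Y0.000

viewBox `0 0 221.867 199.034` with mm width/height → 1 unit = 1 mm. Flip: y_m = 199.034 − y_svg.

**Shape 1** — `<path>` open polyline, stroke `#ff8800` → cut (S732, F795). Machine vertices: (165.478,30.817) → (42.384,94.640) → (129.080,139.140) → (184.908,68.431) → (37.391,183.463). Open path.

**Shape 2** — `<path>` rectangle, stroke `#ff8800` → cut (S732, F795). Machine vertices: (111.177,115.344) → (190.988,115.344) → (190.988,55.148) → (111.177,55.148) → (111.177,115.344). Closed: final G1 returns to the first vertex.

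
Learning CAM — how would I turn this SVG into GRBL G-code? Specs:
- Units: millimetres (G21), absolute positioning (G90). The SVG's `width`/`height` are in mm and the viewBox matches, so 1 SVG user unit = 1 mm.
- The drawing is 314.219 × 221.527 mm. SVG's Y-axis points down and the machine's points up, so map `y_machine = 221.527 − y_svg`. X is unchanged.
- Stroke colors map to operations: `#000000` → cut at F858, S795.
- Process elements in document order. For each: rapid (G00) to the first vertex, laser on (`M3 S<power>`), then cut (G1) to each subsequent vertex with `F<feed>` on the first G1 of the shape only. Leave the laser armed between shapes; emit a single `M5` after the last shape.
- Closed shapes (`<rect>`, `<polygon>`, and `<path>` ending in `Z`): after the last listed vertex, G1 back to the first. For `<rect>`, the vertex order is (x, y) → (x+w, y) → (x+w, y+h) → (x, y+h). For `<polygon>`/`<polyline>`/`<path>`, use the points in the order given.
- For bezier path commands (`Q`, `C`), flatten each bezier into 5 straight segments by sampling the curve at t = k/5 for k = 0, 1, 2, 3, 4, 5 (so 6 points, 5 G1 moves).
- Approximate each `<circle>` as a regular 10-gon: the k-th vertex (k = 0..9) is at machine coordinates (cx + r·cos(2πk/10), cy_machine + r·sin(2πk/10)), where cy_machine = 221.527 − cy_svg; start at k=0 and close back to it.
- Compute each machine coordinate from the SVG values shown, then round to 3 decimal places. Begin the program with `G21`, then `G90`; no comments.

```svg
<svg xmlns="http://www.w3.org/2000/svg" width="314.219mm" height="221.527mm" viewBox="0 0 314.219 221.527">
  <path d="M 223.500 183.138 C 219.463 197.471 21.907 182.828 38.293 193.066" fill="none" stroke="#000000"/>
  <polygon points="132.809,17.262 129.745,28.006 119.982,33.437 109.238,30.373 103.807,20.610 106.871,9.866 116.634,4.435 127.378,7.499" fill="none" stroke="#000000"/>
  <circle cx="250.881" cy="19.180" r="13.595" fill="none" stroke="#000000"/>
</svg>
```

1 u = 1 mm; y_m = 221.527 − y.

[1] `<path>` cubic bezier, #000000→cut S795 F858: (223.500,38.389) → (201.115,32.835) → (151.844,31.651) → (95.244,32.251) → (50.875,32.049) → (38.293,28.461)

[2] `<polygon>` regular polygon, #000000→cut S795 F858: (132.809,204.265) → (129.745,193.521) → (119.982,188.090) → (109.238,191.154) → (103.807,200.917) → (106.871,211.661) → (116.634,217.092) → (127.378,214.028) → (132.809,204.265) (closed)

[3] `<circle>` circle, #000000→cut S795 F858: (264.476,202.347) → (261.880,210.338) → (255.082,215.277) → (246.680,215.277) → (239.882,210.338) → (237.286,202.347) → (239.882,194.356) → (246.680,189.417) → (255.082,189.417) → (261.880,194.356) → (264.476,202.347) (closed)

G21
G90
G00 X223.500 Y38.389
M3 S795
G1 X201.115 Y32.835 F858
G1 X151.844 Y31.651
G1 X95.244 Y32.251
G1 X50.875 Y32.049
G1 X38.293 Y28.461
G00 X132.809 Y204.265
M3 S795
G1 X129.745 Y193.521 F858
G1 X119.982 Y188.090
G1 X109.238 Y191.154
G1 X103.807 Y200.917
G1 X106.871 Y211.661
G1 X116.634 Y217.092
G1 X127.378 Y214.028
G1 X132.809 Y204.265
G00 X264.476 Y202.347
M3 S795
G1 X261.880 Y210.338 F858
G1 X255.082 Y215.277
G1 X246.680 Y215.277
G1 X239.882 Y210.338
G1 X237.286 Y202.347
G1 X239.882 Y194.356
G1 X246.680 Y189.417
G1 X255.082 Y189.417
G1 X261.880 Y194.356
G1 X264.476 Y202.347
M5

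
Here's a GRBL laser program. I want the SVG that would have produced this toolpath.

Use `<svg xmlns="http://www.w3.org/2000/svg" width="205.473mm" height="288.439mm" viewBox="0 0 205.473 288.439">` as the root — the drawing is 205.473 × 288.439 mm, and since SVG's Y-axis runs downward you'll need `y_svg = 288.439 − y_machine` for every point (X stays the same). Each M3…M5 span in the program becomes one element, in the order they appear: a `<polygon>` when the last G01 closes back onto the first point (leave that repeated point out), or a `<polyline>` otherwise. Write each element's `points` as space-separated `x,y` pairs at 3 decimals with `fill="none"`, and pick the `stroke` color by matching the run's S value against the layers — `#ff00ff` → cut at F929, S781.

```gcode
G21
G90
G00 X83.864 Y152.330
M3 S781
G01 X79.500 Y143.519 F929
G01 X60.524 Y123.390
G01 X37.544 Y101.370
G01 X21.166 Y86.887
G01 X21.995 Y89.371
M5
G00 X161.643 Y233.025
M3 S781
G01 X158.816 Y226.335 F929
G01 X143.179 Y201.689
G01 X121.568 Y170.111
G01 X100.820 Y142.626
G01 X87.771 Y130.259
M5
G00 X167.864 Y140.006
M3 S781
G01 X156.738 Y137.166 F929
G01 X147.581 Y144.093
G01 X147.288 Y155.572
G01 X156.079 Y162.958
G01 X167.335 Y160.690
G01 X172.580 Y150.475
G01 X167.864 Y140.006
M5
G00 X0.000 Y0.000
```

<svg xmlns="http://www.w3.org/2000/svg" width="205.473mm" height="288.439mm" viewBox="0 0 205.473 288.439">
  <polyline points="83.864,136.109 79.500,144.920 60.524,165.049 37.544,187.069 21.166,201.552 21.995,199.068" fill="none" stroke="#ff00ff"/>
  <polyline points="161.643,55.414 158.816,62.104 143.179,86.750 121.568,118.328 100.820,145.813 87.771,158.180" fill="none" stroke="#ff00ff"/>
  <polygon points="167.864,148.433 156.738,151.273 147.581,144.346 147.288,132.867 156.079,125.481 167.335,127.749 172.580,137.964" fill="none" stroke="#ff00ff"/>
</svg>

Machine Y-up, SVG Y-down with viewBox height 288.439, so y_svg = 288.439 − y_machine; X carries over. Every run uses S781, so all elements get stroke `#ff00ff` (cut).

Run 1: The run is open, so emit a `<polyline>` with points (Y-flipped): 83.864,136.109 79.500,144.920 60.524,165.049 37.544,187.069 21.166,201.552 21.995,199.068.

Run 2: The run is open, so emit a `<polyline>` with points (Y-flipped): 161.643,55.414 158.816,62.104 143.179,86.750 121.568,118.328 100.820,145.813 87.771,158.180.

Run 3: The run returns to its start, so emit a `<polygon>` with points (Y-flipped): 167.864,148.433 156.738,151.273 147.581,144.346 147.288,132.867 156.079,125.481 167.335,127.749 172.580,137.964.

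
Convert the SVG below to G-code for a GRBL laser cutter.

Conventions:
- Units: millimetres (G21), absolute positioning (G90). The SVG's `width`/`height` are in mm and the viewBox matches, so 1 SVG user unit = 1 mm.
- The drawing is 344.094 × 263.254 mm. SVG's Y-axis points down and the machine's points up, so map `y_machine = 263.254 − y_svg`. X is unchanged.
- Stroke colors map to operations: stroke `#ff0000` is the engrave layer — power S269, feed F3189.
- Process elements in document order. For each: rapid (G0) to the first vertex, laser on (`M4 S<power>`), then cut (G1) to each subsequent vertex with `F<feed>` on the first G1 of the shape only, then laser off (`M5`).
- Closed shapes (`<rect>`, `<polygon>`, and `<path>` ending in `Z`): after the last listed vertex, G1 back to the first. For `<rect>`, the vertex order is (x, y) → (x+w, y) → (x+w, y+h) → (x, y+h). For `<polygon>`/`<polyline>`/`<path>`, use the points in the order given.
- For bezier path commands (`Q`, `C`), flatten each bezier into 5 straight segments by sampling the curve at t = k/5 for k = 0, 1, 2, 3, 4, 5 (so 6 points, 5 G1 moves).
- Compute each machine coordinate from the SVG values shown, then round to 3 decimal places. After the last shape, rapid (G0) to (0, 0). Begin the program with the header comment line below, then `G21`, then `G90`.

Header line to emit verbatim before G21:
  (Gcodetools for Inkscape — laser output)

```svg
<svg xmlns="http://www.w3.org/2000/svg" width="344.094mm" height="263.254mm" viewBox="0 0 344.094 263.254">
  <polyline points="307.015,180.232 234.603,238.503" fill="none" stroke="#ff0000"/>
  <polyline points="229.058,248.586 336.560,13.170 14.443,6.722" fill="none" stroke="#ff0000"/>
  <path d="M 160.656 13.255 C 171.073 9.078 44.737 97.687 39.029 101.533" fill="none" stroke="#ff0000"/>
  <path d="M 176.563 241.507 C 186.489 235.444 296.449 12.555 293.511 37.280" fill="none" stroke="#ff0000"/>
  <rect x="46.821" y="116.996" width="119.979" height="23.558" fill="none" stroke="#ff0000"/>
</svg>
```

viewBox `0 0 344.094 263.254` with mm width/height → 1 unit = 1 mm. Flip: y_m = 263.254 − y_svg.

**Shape 1** — `<polyline>` line segment, stroke `#ff0000` → engrave (S269, F3189). Machine vertices: (307.015,83.022) → (234.603,24.751). Open path.

**Shape 2** — `<polyline>` open polyline, stroke `#ff0000` → engrave (S269, F3189). Machine vertices: (229.058,14.668) → (336.560,250.084) → (14.443,256.532). Open path.

**Shape 3** — `<path>` cubic bezier, stroke `#ff0000` → engrave (S269, F3189). Control points (SVG): P0=(160.656,13.255), P1=(171.073,9.078), P2=(44.737,97.687), P3=(39.029,101.533); sampled at t=k/5. Machine vertices: (160.656,249.999) → (152.555,242.791) → (123.987,221.837) → (87.308,195.659) → (54.870,172.780) → (39.029,161.721). Open path.

**Shape 4** — `<path>` cubic bezier, stroke `#ff0000` → engrave (S269, F3189). Control points (SVG): P0=(176.563,241.507), P1=(186.489,235.444), P2=(296.449,12.555), P3=(293.511,37.280); sampled at t=k/5. Machine vertices: (176.563,21.747) → (192.819,47.688) → (222.863,103.375) → (256.473,166.513) → (283.429,214.811) → (293.511,225.974). Open path.

**Shape 5** — `<rect>` rectangle, stroke `#ff0000` → engrave (S269, F3189). Machine vertices: (46.821,146.258) → (166.800,146.258) → (166.800,122.700) → (46.821,122.700) → (46.821,146.258). Closed: final G1 returns to the first vertex.

(Gcodetools for Inkscape — laser output)
G21
G90
G0 X307.015 Y83.022
M4 S269
G1 X234.603 Y24.751 F3189
M5
G0 X229.058 Y14.668
M4 S269
G1 X336.560 Y250.084 F3189
G1 X14.443 Y256.532
M5
G0 X160.656 Y249.999
M4 S269
G1 X152.555 Y242.791 F3189
G1 X123.987 Y221.837
G1 X87.308 Y195.659
G1 X54.870 Y172.780
G1 X39.029 Y161.721
M5
G0 X176.563 Y21.747
M4 S269
G1 X192.819 Y47.688 F3189
G1 X222.863 Y103.375
G1 X256.473 Y166.513
G1 X283.429 Y214.811
G1 X293.511 Y225.974
M5
G0 X46.821 Y146.258
M4 S269
G1 X166.800 Y146.258 F3189
G1 X166.800 Y122.700
G1 X46.821 Y122.700
G1 X46.821 Y146.258
M5
G0 X0.000 Y0.000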